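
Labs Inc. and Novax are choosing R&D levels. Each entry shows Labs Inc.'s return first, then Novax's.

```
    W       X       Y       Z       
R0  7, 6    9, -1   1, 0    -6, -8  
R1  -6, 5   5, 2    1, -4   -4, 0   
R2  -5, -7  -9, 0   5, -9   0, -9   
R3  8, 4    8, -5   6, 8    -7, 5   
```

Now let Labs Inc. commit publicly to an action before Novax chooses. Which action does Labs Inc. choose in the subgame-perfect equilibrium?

Novax best-responds to each possible Labs Inc. move:
- R0: Novax compares 6, -1, 0, -8 and picks W; Labs Inc. would get 7.
- R1: Novax compares 5, 2, -4, 0 and picks W; Labs Inc. would get -6.
- R2: Novax compares -7, 0, -9, -9 and picks X; Labs Inc. would get -9.
- R3: Novax compares 4, -5, 8, 5 and picks Y; Labs Inc. would get 6.
Maximizing over 7, -6, -9, 6, Labs Inc. chooses R0. Subgame-perfect outcome: (R0, W) with payoffs (7, 6).

R0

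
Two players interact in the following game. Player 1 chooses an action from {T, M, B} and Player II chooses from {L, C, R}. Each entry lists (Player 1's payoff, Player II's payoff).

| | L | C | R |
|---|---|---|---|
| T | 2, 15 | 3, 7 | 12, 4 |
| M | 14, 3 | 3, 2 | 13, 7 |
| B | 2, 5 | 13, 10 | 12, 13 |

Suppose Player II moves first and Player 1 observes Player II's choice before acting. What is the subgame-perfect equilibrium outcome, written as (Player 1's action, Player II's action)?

(B, C)

Backward induction with Player II moving first.
- L: Player 1 compares 2, 14, 2 and picks M; Player II would get 3.
- C: Player 1 compares 3, 3, 13 and picks B; Player II would get 10.
- R: Player 1 compares 12, 13, 12 and picks M; Player II would get 7.
Player II's induced payoffs are 3, 10, 7, so Player II commits to C. Subgame-perfect outcome: (B, C) with payoffs (13, 10).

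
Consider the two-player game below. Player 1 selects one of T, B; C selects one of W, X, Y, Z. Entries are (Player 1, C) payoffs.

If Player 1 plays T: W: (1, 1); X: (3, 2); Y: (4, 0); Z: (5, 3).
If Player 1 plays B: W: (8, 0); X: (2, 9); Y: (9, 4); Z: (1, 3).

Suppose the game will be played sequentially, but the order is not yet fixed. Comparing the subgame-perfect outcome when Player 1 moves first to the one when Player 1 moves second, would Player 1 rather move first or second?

second

If Player 1 leads: C's best replies are T→Z, B→X; Player 1's induced payoffs 5, 2; outcome (T, Z), payoffs (5, 3).
If C leads: Player 1's best replies are W→B, X→T, Y→B, Z→T; C's induced payoffs 0, 2, 4, 3; outcome (B, Y), payoffs (9, 4).
Player 1 gets 5 moving first and 9 moving second, so Player 1 prefers to move second.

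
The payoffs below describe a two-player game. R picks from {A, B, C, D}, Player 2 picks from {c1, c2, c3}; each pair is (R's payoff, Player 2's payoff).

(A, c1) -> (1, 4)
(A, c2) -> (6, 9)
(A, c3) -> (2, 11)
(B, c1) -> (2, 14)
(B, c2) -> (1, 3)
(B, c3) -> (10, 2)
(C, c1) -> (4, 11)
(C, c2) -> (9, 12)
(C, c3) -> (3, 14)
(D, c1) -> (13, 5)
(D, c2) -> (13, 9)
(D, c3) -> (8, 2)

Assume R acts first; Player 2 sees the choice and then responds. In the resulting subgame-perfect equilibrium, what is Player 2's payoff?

9

Player 2 best-responds to each possible R move:
- A: BR = c3, leader payoff 2.
- B: BR = c1, leader payoff 2.
- C: BR = c3, leader payoff 3.
- D: BR = c2, leader payoff 13.
Among 2, 2, 3, 13, the best is 13 at D. Subgame-perfect outcome: (D, c2) with payoffs (13, 9).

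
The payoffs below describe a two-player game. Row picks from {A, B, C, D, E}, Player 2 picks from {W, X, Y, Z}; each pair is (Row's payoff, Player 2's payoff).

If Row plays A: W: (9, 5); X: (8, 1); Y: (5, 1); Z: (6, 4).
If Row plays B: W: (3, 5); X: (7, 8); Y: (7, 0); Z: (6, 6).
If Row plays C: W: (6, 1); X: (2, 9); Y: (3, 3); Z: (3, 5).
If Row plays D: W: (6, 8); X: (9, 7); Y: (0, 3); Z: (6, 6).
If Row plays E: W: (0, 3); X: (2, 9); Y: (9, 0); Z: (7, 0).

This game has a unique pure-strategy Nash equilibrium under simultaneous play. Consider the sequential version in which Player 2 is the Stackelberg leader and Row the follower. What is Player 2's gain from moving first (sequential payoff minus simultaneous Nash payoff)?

Work backward from Row's decision.
- W: Row compares 9, 3, 6, 6, 0 and picks A; Player 2 would get 5.
- X: Row compares 8, 7, 2, 9, 2 and picks D; Player 2 would get 7.
- Y: Row compares 5, 7, 3, 0, 9 and picks E; Player 2 would get 0.
- Z: Row compares 6, 6, 3, 6, 7 and picks E; Player 2 would get 0.
Player 2's induced payoffs are 5, 7, 0, 0, so Player 2 commits to X. Subgame-perfect outcome: (D, X) with payoffs (9, 7).
For the simultaneous game, intersect best replies.
Row's best replies: W→A; X→D; Y→E; Z→E.
Player 2's best replies: A→W; B→X; C→X; D→W; E→X.
The unique mutual best reply is (A, W), giving (9, 5).
Player 2's commitment gain: 7 − 5 = 2.

2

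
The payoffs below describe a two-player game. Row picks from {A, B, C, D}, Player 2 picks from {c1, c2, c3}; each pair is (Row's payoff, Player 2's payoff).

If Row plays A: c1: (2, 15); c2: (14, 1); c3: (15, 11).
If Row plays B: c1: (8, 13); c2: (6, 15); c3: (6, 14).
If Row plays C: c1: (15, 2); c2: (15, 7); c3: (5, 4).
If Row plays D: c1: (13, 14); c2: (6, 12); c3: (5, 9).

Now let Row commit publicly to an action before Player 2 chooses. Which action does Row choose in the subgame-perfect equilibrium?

Solve by backward induction (Row leads).
- A → Player 2 plays c1 (best of 15, 1, 11); Row gets 2.
- B → Player 2 plays c2 (best of 13, 15, 14); Row gets 6.
- C → Player 2 plays c2 (best of 2, 7, 4); Row gets 15.
- D → Player 2 plays c1 (best of 14, 12, 9); Row gets 13.
Maximizing over 2, 6, 15, 13, Row chooses C. Subgame-perfect outcome: (C, c2) with payoffs (15, 7).

C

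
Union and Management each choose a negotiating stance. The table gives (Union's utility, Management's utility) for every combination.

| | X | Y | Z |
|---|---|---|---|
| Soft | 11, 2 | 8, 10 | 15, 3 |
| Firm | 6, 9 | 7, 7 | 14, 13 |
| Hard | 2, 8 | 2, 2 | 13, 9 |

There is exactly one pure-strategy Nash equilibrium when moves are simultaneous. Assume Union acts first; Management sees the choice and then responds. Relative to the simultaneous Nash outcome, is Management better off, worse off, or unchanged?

better off

Work backward from Management's decision.
- Soft → Management plays Y (best of 2, 10, 3); Union gets 8.
- Firm → Management plays Z (best of 9, 7, 13); Union gets 14.
- Hard → Management plays Z (best of 8, 2, 9); Union gets 13.
Union's induced payoffs are 8, 14, 13, so Union commits to Firm. Subgame-perfect outcome: (Firm, Z) with payoffs (14, 13).
Under simultaneous play:
Union's best replies: X→Soft; Y→Soft; Z→Soft.
Management's best replies: Soft→Y; Firm→Z; Hard→Z.
The unique mutual best reply is (Soft, Y), giving (8, 10).
Management earns 13 sequentially versus 10 at the Nash outcome: better off.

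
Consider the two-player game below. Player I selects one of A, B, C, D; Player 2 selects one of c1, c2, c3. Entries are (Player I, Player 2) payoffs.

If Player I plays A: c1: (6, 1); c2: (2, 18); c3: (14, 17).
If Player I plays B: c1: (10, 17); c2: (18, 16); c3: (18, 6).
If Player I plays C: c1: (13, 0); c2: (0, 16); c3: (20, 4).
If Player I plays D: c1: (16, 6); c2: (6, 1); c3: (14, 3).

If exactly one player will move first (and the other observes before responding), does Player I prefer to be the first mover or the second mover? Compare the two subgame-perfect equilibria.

second

If Player I leads: Player 2's best replies are A→c2, B→c1, C→c2, D→c1; Player I's induced payoffs 2, 10, 0, 16; outcome (D, c1), payoffs (16, 6).
If Player 2 leads: Player I's best replies are c1→D, c2→B, c3→C; Player 2's induced payoffs 6, 16, 4; outcome (B, c2), payoffs (18, 16).
Player I gets 16 moving first and 18 moving second, so Player I prefers to move second.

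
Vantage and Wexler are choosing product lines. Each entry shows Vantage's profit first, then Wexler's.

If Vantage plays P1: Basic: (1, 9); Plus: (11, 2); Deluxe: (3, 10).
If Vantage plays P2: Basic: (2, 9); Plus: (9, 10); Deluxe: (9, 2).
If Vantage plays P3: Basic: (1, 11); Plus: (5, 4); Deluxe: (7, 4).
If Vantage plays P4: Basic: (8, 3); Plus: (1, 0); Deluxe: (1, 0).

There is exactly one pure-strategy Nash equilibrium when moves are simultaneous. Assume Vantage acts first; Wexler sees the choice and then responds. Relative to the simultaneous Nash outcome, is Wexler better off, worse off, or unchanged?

Backward induction with Vantage moving first.
- P1: BR = Deluxe, leader payoff 3.
- P2: BR = Plus, leader payoff 9.
- P3: BR = Basic, leader payoff 1.
- P4: BR = Basic, leader payoff 8.
Among 3, 9, 1, 8, the best is 9 at P2. Subgame-perfect outcome: (P2, Plus) with payoffs (9, 10).
For the simultaneous game, intersect best replies.
Vantage's best replies: Basic→P4; Plus→P1; Deluxe→P2.
Wexler's best replies: P1→Deluxe; P2→Plus; P3→Basic; P4→Basic.
The unique mutual best reply is (P4, Basic), giving (8, 3).
Wexler earns 10 sequentially versus 3 at the Nash outcome: better off.

better off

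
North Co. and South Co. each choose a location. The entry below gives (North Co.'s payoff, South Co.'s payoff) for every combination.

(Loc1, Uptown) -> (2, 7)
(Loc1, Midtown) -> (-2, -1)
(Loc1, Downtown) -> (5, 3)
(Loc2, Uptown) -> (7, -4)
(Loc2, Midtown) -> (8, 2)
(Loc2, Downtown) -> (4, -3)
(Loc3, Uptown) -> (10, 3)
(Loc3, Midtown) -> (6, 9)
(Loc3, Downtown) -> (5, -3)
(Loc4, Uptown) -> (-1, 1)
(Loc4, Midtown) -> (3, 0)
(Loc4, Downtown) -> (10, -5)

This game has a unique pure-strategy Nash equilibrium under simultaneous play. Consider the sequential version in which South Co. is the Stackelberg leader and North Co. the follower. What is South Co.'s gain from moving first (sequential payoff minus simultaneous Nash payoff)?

Solve by backward induction (South Co. leads).
- Uptown: North Co. compares 2, 7, 10, -1 and picks Loc3; South Co. would get 3.
- Midtown: North Co. compares -2, 8, 6, 3 and picks Loc2; South Co. would get 2.
- Downtown: North Co. compares 5, 4, 5, 10 and picks Loc4; South Co. would get -5.
Among 3, 2, -5, the best is 3 at Uptown. Subgame-perfect outcome: (Loc3, Uptown) with payoffs (10, 3).
For the simultaneous game, intersect best replies.
North Co.'s best replies: Uptown→Loc3; Midtown→Loc2; Downtown→Loc4.
South Co.'s best replies: Loc1→Uptown; Loc2→Midtown; Loc3→Midtown; Loc4→Uptown.
The unique mutual best reply is (Loc2, Midtown), giving (8, 2).
South Co.'s commitment gain: 3 − 2 = 1.

1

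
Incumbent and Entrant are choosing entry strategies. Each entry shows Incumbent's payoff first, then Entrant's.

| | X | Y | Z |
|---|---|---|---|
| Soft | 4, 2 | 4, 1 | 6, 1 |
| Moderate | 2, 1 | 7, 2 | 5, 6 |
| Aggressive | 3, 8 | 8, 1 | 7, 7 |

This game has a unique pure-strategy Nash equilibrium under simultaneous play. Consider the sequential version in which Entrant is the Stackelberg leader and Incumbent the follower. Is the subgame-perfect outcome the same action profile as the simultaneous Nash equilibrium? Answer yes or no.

no

Incumbent best-responds to each possible Entrant move:
- X: Incumbent compares 4, 2, 3 and picks Soft; Entrant would get 2.
- Y: Incumbent compares 4, 7, 8 and picks Aggressive; Entrant would get 1.
- Z: Incumbent compares 6, 5, 7 and picks Aggressive; Entrant would get 7.
Entrant's induced payoffs are 2, 1, 7, so Entrant commits to Z. Subgame-perfect outcome: (Aggressive, Z) with payoffs (7, 7).
Under simultaneous play:
Incumbent's best replies: X→Soft; Y→Aggressive; Z→Aggressive.
Entrant's best replies: Soft→X; Moderate→Z; Aggressive→X.
Only (Soft, X) has each player best-responding; Nash payoffs (4, 2).
Sequential outcome (Aggressive, Z) differs from the Nash profile (Soft, X).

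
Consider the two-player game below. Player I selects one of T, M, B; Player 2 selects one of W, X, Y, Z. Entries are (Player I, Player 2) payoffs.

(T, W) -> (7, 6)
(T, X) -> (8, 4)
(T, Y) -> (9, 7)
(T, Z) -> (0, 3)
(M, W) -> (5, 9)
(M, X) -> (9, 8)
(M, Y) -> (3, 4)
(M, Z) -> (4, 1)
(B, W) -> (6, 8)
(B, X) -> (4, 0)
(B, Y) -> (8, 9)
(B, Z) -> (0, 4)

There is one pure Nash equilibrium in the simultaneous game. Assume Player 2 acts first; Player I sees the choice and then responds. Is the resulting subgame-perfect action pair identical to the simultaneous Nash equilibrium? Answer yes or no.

no

Backward induction with Player 2 moving first.
- W → Player I plays T (best of 7, 5, 6); Player 2 gets 6.
- X → Player I plays M (best of 8, 9, 4); Player 2 gets 8.
- Y → Player I plays T (best of 9, 3, 8); Player 2 gets 7.
- Z → Player I plays M (best of 0, 4, 0); Player 2 gets 1.
Player 2's induced payoffs are 6, 8, 7, 1, so Player 2 commits to X. Subgame-perfect outcome: (M, X) with payoffs (9, 8).
Now find the simultaneous Nash equilibrium.
Player I's best replies: W→T; X→M; Y→T; Z→M.
Player 2's best replies: T→Y; M→W; B→Y.
The unique mutual best reply is (T, Y), giving (9, 7).
Sequential outcome (M, X) differs from the Nash profile (T, Y).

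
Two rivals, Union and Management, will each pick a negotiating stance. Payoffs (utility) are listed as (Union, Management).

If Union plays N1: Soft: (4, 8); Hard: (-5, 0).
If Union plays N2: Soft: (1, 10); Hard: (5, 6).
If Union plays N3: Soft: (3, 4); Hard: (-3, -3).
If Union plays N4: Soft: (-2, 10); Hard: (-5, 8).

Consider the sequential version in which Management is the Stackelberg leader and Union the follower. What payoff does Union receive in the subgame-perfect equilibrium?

4

Backward induction with Management moving first.
- Soft: BR = N1, leader payoff 8.
- Hard: BR = N2, leader payoff 6.
Management's induced payoffs are 8, 6, so Management commits to Soft. Subgame-perfect outcome: (N1, Soft) with payoffs (4, 8).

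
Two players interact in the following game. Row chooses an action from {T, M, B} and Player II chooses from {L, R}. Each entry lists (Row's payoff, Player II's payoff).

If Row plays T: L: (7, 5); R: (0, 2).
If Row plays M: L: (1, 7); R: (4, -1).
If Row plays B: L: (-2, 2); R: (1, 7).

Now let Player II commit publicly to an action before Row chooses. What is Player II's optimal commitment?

L

Row best-responds to each possible Player II move:
- L: BR = T, leader payoff 5.
- R: BR = M, leader payoff -1.
Player II's induced payoffs are 5, -1, so Player II commits to L. Subgame-perfect outcome: (T, L) with payoffs (7, 5).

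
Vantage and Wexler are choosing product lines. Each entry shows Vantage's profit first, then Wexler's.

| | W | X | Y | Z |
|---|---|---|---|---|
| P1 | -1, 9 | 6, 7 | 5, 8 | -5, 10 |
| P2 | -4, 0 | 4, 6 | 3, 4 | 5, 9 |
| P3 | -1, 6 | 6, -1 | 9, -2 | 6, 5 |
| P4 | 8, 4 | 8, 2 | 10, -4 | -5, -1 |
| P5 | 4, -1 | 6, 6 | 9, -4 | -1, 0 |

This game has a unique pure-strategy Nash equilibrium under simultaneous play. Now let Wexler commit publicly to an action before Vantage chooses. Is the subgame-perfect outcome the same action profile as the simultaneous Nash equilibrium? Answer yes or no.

Backward induction with Wexler moving first.
- W: Vantage compares -1, -4, -1, 8, 4 and picks P4; Wexler would get 4.
- X: Vantage compares 6, 4, 6, 8, 6 and picks P4; Wexler would get 2.
- Y: Vantage compares 5, 3, 9, 10, 9 and picks P4; Wexler would get -4.
- Z: Vantage compares -5, 5, 6, -5, -1 and picks P3; Wexler would get 5.
Among 4, 2, -4, 5, the best is 5 at Z. Subgame-perfect outcome: (P3, Z) with payoffs (6, 5).
Under simultaneous play:
Vantage's best replies: W→P4; X→P4; Y→P4; Z→P3.
Wexler's best replies: P1→Z; P2→Z; P3→W; P4→W; P5→X.
Only (P4, W) has each player best-responding; Nash payoffs (8, 4).
Sequential outcome (P3, Z) differs from the Nash profile (P4, W).

no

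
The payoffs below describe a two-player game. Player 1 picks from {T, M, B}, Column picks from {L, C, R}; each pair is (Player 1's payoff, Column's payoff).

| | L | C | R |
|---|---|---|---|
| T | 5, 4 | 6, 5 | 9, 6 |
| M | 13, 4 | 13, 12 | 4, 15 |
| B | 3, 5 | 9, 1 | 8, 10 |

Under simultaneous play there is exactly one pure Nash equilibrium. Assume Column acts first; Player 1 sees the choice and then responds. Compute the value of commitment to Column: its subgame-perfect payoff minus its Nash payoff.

Backward induction with Column moving first.
- L → Player 1 plays M (best of 5, 13, 3); Column gets 4.
- C → Player 1 plays M (best of 6, 13, 9); Column gets 12.
- R → Player 1 plays T (best of 9, 4, 8); Column gets 6.
Maximizing over 4, 12, 6, Column chooses C. Subgame-perfect outcome: (M, C) with payoffs (13, 12).
Under simultaneous play:
Player 1's best replies: L→M; C→M; R→T.
Column's best replies: T→R; M→R; B→R.
The unique mutual best reply is (T, R), giving (9, 6).
Column's commitment gain: 12 − 6 = 6.

6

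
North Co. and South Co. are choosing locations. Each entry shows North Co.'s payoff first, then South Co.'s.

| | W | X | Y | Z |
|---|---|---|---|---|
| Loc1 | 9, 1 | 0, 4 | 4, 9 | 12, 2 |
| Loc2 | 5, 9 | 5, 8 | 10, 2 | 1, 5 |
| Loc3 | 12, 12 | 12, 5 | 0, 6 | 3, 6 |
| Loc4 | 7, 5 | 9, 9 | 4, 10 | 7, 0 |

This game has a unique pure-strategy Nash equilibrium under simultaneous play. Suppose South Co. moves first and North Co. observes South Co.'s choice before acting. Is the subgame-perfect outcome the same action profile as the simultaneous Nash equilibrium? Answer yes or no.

Work backward from North Co.'s decision.
- W → North Co. plays Loc3 (best of 9, 5, 12, 7); South Co. gets 12.
- X → North Co. plays Loc3 (best of 0, 5, 12, 9); South Co. gets 5.
- Y → North Co. plays Loc2 (best of 4, 10, 0, 4); South Co. gets 2.
- Z → North Co. plays Loc1 (best of 12, 1, 3, 7); South Co. gets 2.
South Co.'s induced payoffs are 12, 5, 2, 2, so South Co. commits to W. Subgame-perfect outcome: (Loc3, W) with payoffs (12, 12).
For the simultaneous game, intersect best replies.
North Co.'s best replies: W→Loc3; X→Loc3; Y→Loc2; Z→Loc1.
South Co.'s best replies: Loc1→Y; Loc2→W; Loc3→W; Loc4→Y.
Only (Loc3, W) has each player best-responding; Nash payoffs (12, 12).
Sequential outcome (Loc3, W) coincides with the Nash profile (Loc3, W).

yes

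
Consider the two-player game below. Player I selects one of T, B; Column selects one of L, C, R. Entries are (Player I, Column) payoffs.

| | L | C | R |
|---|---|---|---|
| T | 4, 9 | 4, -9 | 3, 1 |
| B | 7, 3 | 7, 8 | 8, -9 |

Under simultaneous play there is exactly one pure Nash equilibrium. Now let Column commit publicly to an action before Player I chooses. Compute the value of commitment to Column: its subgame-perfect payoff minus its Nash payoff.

0

Player I best-responds to each possible Column move:
- L → Player I plays B (best of 4, 7); Column gets 3.
- C → Player I plays B (best of 4, 7); Column gets 8.
- R → Player I plays B (best of 3, 8); Column gets -9.
Among 3, 8, -9, the best is 8 at C. Subgame-perfect outcome: (B, C) with payoffs (7, 8).
Under simultaneous play:
Player I's best replies: L→B; C→B; R→B.
Column's best replies: T→L; B→C.
Only (B, C) has each player best-responding; Nash payoffs (7, 8).
Column's commitment gain: 8 − 8 = 0.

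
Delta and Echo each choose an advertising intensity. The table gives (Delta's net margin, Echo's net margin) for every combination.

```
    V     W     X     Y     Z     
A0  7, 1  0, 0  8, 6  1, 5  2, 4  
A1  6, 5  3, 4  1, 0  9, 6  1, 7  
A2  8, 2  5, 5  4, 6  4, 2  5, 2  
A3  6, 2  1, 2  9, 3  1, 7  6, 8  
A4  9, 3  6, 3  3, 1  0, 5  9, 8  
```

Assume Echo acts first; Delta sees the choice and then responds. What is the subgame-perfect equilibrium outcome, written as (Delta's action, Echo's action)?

(A4, Z)

Work backward from Delta's decision.
- V: BR = A4, leader payoff 3.
- W: BR = A4, leader payoff 3.
- X: BR = A3, leader payoff 3.
- Y: BR = A1, leader payoff 6.
- Z: BR = A4, leader payoff 8.
Maximizing over 3, 3, 3, 6, 8, Echo chooses Z. Subgame-perfect outcome: (A4, Z) with payoffs (9, 8).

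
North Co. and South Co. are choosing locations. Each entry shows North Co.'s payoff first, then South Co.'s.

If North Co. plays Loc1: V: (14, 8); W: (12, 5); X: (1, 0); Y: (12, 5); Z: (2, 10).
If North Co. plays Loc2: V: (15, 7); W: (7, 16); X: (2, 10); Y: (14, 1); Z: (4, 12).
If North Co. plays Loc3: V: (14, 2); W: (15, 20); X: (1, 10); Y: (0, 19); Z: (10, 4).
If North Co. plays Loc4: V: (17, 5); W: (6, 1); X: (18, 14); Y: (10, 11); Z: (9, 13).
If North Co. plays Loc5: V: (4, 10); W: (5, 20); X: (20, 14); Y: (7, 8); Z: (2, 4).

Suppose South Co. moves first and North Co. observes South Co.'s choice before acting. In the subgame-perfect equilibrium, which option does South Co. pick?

W

Solve by backward induction (South Co. leads).
- V → North Co. plays Loc4 (best of 14, 15, 14, 17, 4); South Co. gets 5.
- W → North Co. plays Loc3 (best of 12, 7, 15, 6, 5); South Co. gets 20.
- X → North Co. plays Loc5 (best of 1, 2, 1, 18, 20); South Co. gets 14.
- Y → North Co. plays Loc2 (best of 12, 14, 0, 10, 7); South Co. gets 1.
- Z → North Co. plays Loc3 (best of 2, 4, 10, 9, 2); South Co. gets 4.
Maximizing over 5, 20, 14, 1, 4, South Co. chooses W. Subgame-perfect outcome: (Loc3, W) with payoffs (15, 20).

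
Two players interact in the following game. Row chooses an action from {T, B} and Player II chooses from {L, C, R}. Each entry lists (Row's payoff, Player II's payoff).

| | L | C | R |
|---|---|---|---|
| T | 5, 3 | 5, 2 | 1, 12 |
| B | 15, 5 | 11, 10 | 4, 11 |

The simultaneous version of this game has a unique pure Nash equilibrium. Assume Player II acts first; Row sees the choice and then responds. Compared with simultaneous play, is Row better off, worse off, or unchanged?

Solve by backward induction (Player II leads).
- L → Row plays B (best of 5, 15); Player II gets 5.
- C → Row plays B (best of 5, 11); Player II gets 10.
- R → Row plays B (best of 1, 4); Player II gets 11.
Among 5, 10, 11, the best is 11 at R. Subgame-perfect outcome: (B, R) with payoffs (4, 11).
For the simultaneous game, intersect best replies.
Row's best replies: L→B; C→B; R→B.
Player II's best replies: T→R; B→R.
The unique mutual best reply is (B, R), giving (4, 11).
Row earns 4 sequentially versus 4 at the Nash outcome: unchanged.

unchanged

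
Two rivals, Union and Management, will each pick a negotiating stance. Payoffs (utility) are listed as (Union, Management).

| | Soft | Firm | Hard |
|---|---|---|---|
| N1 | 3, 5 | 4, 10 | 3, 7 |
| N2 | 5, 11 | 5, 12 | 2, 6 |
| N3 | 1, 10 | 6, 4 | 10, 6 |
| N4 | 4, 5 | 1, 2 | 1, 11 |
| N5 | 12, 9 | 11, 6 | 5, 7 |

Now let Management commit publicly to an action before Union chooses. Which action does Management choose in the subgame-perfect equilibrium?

Soft

Solve by backward induction (Management leads).
- Soft → Union plays N5 (best of 3, 5, 1, 4, 12); Management gets 9.
- Firm → Union plays N5 (best of 4, 5, 6, 1, 11); Management gets 6.
- Hard → Union plays N3 (best of 3, 2, 10, 1, 5); Management gets 6.
Among 9, 6, 6, the best is 9 at Soft. Subgame-perfect outcome: (N5, Soft) with payoffs (12, 9).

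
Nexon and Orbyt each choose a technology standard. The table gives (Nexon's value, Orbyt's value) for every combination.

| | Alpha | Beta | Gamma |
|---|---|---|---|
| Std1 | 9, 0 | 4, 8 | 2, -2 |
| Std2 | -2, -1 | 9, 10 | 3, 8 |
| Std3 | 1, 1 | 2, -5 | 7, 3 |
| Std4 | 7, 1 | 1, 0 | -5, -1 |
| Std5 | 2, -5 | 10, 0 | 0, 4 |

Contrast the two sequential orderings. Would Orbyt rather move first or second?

If Nexon leads: Orbyt's best replies are Std1→Beta, Std2→Beta, Std3→Gamma, Std4→Alpha, Std5→Gamma; Nexon's induced payoffs 4, 9, 7, 7, 0; outcome (Std2, Beta), payoffs (9, 10).
If Orbyt leads: Nexon's best replies are Alpha→Std1, Beta→Std5, Gamma→Std3; Orbyt's induced payoffs 0, 0, 3; outcome (Std3, Gamma), payoffs (7, 3).
Orbyt gets 3 moving first and 10 moving second, so Orbyt prefers to move second.

second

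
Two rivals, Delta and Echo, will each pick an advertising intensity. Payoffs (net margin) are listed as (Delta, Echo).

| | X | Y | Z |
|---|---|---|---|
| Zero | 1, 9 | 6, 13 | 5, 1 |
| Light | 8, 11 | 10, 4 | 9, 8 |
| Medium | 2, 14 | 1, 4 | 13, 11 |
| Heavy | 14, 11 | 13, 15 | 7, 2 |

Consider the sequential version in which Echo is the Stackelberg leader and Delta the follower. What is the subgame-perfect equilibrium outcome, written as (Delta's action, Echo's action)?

Delta best-responds to each possible Echo move:
- X: BR = Heavy, leader payoff 11.
- Y: BR = Heavy, leader payoff 15.
- Z: BR = Medium, leader payoff 11.
Among 11, 15, 11, the best is 15 at Y. Subgame-perfect outcome: (Heavy, Y) with payoffs (13, 15).

(Heavy, Y)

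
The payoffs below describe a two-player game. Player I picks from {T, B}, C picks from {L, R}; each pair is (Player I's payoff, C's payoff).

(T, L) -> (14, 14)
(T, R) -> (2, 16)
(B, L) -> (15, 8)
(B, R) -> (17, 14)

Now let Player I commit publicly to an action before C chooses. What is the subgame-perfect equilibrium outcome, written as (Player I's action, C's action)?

Solve by backward induction (Player I leads).
- T: BR = R, leader payoff 2.
- B: BR = R, leader payoff 17.
Maximizing over 2, 17, Player I chooses B. Subgame-perfect outcome: (B, R) with payoffs (17, 14).

(B, R)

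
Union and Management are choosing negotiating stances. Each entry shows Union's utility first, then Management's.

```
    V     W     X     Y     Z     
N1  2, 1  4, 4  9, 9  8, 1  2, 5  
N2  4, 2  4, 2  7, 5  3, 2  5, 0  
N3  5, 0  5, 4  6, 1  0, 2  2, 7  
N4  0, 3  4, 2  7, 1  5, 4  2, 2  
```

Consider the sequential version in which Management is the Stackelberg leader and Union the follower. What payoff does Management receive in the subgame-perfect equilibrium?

Union best-responds to each possible Management move:
- V → Union plays N3 (best of 2, 4, 5, 0); Management gets 0.
- W → Union plays N3 (best of 4, 4, 5, 4); Management gets 4.
- X → Union plays N1 (best of 9, 7, 6, 7); Management gets 9.
- Y → Union plays N1 (best of 8, 3, 0, 5); Management gets 1.
- Z → Union plays N2 (best of 2, 5, 2, 2); Management gets 0.
Among 0, 4, 9, 1, 0, the best is 9 at X. Subgame-perfect outcome: (N1, X) with payoffs (9, 9).

9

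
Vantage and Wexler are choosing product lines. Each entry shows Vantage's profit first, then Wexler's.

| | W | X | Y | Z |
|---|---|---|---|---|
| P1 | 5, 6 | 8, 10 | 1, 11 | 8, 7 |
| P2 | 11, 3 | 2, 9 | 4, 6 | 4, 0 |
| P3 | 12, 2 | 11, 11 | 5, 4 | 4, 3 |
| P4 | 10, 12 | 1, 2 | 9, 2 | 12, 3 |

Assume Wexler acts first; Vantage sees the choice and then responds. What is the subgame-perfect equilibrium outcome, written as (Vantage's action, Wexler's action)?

Backward induction with Wexler moving first.
- W → Vantage plays P3 (best of 5, 11, 12, 10); Wexler gets 2.
- X → Vantage plays P3 (best of 8, 2, 11, 1); Wexler gets 11.
- Y → Vantage plays P4 (best of 1, 4, 5, 9); Wexler gets 2.
- Z → Vantage plays P4 (best of 8, 4, 4, 12); Wexler gets 3.
Wexler's induced payoffs are 2, 11, 2, 3, so Wexler commits to X. Subgame-perfect outcome: (P3, X) with payoffs (11, 11).

(P3, X)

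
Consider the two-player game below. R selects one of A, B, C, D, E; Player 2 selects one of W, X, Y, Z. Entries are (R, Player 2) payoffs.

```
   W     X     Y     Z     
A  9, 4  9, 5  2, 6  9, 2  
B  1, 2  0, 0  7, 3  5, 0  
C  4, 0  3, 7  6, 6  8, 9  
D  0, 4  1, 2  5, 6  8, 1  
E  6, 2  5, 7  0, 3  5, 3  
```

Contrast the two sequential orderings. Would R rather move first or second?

second

If R leads: Player 2's best replies are A→Y, B→Y, C→Z, D→Y, E→X; R's induced payoffs 2, 7, 8, 5, 5; outcome (C, Z), payoffs (8, 9).
If Player 2 leads: R's best replies are W→A, X→A, Y→B, Z→A; Player 2's induced payoffs 4, 5, 3, 2; outcome (A, X), payoffs (9, 5).
R gets 8 moving first and 9 moving second, so R prefers to move second.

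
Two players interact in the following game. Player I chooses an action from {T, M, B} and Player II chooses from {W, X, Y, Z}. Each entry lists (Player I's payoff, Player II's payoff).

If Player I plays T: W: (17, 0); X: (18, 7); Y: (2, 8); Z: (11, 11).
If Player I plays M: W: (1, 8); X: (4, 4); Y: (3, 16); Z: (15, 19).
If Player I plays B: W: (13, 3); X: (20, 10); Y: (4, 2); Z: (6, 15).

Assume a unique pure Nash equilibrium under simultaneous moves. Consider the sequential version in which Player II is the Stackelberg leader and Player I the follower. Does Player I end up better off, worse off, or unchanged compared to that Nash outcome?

Backward induction with Player II moving first.
- W: BR = T, leader payoff 0.
- X: BR = B, leader payoff 10.
- Y: BR = B, leader payoff 2.
- Z: BR = M, leader payoff 19.
Player II's induced payoffs are 0, 10, 2, 19, so Player II commits to Z. Subgame-perfect outcome: (M, Z) with payoffs (15, 19).
Under simultaneous play:
Player I's best replies: W→T; X→B; Y→B; Z→M.
Player II's best replies: T→Z; M→Z; B→Z.
Only (M, Z) has each player best-responding; Nash payoffs (15, 19).
Player I earns 15 sequentially versus 15 at the Nash outcome: unchanged.

unchanged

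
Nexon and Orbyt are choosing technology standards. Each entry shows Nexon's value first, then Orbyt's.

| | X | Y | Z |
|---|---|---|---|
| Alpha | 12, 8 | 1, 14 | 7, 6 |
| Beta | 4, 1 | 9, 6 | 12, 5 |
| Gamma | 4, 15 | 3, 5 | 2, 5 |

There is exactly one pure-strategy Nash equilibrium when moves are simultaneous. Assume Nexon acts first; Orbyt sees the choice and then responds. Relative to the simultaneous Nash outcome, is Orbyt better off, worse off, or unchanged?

unchanged

Backward induction with Nexon moving first.
- Alpha: Orbyt compares 8, 14, 6 and picks Y; Nexon would get 1.
- Beta: Orbyt compares 1, 6, 5 and picks Y; Nexon would get 9.
- Gamma: Orbyt compares 15, 5, 5 and picks X; Nexon would get 4.
Nexon's induced payoffs are 1, 9, 4, so Nexon commits to Beta. Subgame-perfect outcome: (Beta, Y) with payoffs (9, 6).
Under simultaneous play:
Nexon's best replies: X→Alpha; Y→Beta; Z→Beta.
Orbyt's best replies: Alpha→Y; Beta→Y; Gamma→X.
Only (Beta, Y) has each player best-responding; Nash payoffs (9, 6).
Orbyt earns 6 sequentially versus 6 at the Nash outcome: unchanged.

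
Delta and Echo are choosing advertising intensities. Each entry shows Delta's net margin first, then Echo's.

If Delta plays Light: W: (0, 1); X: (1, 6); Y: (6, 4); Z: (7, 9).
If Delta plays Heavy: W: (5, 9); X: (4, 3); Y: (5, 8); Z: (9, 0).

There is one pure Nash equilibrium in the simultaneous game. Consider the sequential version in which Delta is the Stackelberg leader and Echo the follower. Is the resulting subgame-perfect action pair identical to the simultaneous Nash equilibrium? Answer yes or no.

no

Echo best-responds to each possible Delta move:
- Light → Echo plays Z (best of 1, 6, 4, 9); Delta gets 7.
- Heavy → Echo plays W (best of 9, 3, 8, 0); Delta gets 5.
Delta's induced payoffs are 7, 5, so Delta commits to Light. Subgame-perfect outcome: (Light, Z) with payoffs (7, 9).
Under simultaneous play:
Delta's best replies: W→Heavy; X→Heavy; Y→Light; Z→Heavy.
Echo's best replies: Light→Z; Heavy→W.
The unique mutual best reply is (Heavy, W), giving (5, 9).
Sequential outcome (Light, Z) differs from the Nash profile (Heavy, W).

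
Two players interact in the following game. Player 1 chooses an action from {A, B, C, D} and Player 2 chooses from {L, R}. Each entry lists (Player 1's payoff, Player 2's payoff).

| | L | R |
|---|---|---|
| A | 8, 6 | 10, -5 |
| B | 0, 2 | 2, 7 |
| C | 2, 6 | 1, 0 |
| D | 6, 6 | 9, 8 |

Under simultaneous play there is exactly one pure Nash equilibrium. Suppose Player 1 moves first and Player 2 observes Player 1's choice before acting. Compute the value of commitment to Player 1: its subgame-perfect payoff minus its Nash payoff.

1

Solve by backward induction (Player 1 leads).
- A → Player 2 plays L (best of 6, -5); Player 1 gets 8.
- B → Player 2 plays R (best of 2, 7); Player 1 gets 2.
- C → Player 2 plays L (best of 6, 0); Player 1 gets 2.
- D → Player 2 plays R (best of 6, 8); Player 1 gets 9.
Player 1's induced payoffs are 8, 2, 2, 9, so Player 1 commits to D. Subgame-perfect outcome: (D, R) with payoffs (9, 8).
Under simultaneous play:
Player 1's best replies: L→A; R→A.
Player 2's best replies: A→L; B→R; C→L; D→R.
Only (A, L) has each player best-responding; Nash payoffs (8, 6).
Player 1's commitment gain: 9 − 8 = 1.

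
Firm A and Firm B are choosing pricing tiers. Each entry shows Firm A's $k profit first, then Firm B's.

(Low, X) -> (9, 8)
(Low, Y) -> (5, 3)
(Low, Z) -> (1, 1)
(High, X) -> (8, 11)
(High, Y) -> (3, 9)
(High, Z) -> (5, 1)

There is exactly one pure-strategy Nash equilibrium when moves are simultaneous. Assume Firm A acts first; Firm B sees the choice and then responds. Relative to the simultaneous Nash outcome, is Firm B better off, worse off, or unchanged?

unchanged

Solve by backward induction (Firm A leads).
- Low: BR = X, leader payoff 9.
- High: BR = X, leader payoff 8.
Among 9, 8, the best is 9 at Low. Subgame-perfect outcome: (Low, X) with payoffs (9, 8).
For the simultaneous game, intersect best replies.
Firm A's best replies: X→Low; Y→Low; Z→High.
Firm B's best replies: Low→X; High→X.
The unique mutual best reply is (Low, X), giving (9, 8).
Firm B earns 8 sequentially versus 8 at the Nash outcome: unchanged.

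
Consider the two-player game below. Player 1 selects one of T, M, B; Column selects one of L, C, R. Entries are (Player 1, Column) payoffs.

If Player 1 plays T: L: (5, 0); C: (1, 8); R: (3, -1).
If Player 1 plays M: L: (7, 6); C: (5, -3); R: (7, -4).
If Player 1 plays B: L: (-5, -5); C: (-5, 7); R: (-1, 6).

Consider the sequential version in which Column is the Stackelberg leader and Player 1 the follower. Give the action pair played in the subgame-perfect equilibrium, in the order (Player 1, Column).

(M, L)

Backward induction with Column moving first.
- L → Player 1 plays M (best of 5, 7, -5); Column gets 6.
- C → Player 1 plays M (best of 1, 5, -5); Column gets -3.
- R → Player 1 plays M (best of 3, 7, -1); Column gets -4.
Maximizing over 6, -3, -4, Column chooses L. Subgame-perfect outcome: (M, L) with payoffs (7, 6).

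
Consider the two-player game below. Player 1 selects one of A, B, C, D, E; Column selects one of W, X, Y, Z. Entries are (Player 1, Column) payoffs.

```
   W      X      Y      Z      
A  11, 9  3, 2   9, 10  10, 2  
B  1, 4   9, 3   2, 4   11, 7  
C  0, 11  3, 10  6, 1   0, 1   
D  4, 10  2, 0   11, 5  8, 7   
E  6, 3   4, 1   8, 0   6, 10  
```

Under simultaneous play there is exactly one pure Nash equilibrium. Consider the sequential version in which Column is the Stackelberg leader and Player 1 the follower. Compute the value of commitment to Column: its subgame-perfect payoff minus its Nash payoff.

2

Backward induction with Column moving first.
- W → Player 1 plays A (best of 11, 1, 0, 4, 6); Column gets 9.
- X → Player 1 plays B (best of 3, 9, 3, 2, 4); Column gets 3.
- Y → Player 1 plays D (best of 9, 2, 6, 11, 8); Column gets 5.
- Z → Player 1 plays B (best of 10, 11, 0, 8, 6); Column gets 7.
Maximizing over 9, 3, 5, 7, Column chooses W. Subgame-perfect outcome: (A, W) with payoffs (11, 9).
Now find the simultaneous Nash equilibrium.
Player 1's best replies: W→A; X→B; Y→D; Z→B.
Column's best replies: A→Y; B→Z; C→W; D→W; E→Z.
The unique mutual best reply is (B, Z), giving (11, 7).
Column's commitment gain: 9 − 7 = 2.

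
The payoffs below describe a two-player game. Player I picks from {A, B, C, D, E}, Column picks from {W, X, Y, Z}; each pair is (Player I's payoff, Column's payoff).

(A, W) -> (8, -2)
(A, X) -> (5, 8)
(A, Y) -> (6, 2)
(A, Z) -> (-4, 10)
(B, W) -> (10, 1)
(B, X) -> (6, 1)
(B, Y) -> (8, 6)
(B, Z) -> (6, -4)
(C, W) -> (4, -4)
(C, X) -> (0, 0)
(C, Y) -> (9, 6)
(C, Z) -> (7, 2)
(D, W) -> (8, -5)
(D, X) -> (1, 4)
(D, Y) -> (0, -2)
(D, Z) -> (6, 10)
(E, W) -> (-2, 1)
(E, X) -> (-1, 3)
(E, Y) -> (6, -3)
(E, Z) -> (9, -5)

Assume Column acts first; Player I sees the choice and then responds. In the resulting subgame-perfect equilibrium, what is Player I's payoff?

Backward induction with Column moving first.
- W: BR = B, leader payoff 1.
- X: BR = B, leader payoff 1.
- Y: BR = C, leader payoff 6.
- Z: BR = E, leader payoff -5.
Maximizing over 1, 1, 6, -5, Column chooses Y. Subgame-perfect outcome: (C, Y) with payoffs (9, 6).

9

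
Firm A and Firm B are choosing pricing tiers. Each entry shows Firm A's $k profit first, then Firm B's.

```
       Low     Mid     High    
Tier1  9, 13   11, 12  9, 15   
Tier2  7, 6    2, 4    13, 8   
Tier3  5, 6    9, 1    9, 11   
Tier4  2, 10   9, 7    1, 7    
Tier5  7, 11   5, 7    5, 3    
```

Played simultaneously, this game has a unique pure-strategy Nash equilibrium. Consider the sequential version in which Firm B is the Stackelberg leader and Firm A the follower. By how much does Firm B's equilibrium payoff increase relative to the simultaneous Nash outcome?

Firm A best-responds to each possible Firm B move:
- Low: Firm A compares 9, 7, 5, 2, 7 and picks Tier1; Firm B would get 13.
- Mid: Firm A compares 11, 2, 9, 9, 5 and picks Tier1; Firm B would get 12.
- High: Firm A compares 9, 13, 9, 1, 5 and picks Tier2; Firm B would get 8.
Firm B's induced payoffs are 13, 12, 8, so Firm B commits to Low. Subgame-perfect outcome: (Tier1, Low) with payoffs (9, 13).
Now find the simultaneous Nash equilibrium.
Firm A's best replies: Low→Tier1; Mid→Tier1; High→Tier2.
Firm B's best replies: Tier1→High; Tier2→High; Tier3→High; Tier4→Low; Tier5→Low.
Only (Tier2, High) has each player best-responding; Nash payoffs (13, 8).
Firm B's commitment gain: 13 − 8 = 5.

5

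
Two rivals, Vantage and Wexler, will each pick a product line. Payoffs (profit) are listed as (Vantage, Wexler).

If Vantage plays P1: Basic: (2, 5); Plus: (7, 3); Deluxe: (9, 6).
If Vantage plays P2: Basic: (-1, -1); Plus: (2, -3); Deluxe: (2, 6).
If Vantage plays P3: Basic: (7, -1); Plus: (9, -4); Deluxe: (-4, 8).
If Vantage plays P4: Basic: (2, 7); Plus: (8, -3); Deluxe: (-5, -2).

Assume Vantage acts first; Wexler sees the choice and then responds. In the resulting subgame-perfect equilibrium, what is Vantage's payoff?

Work backward from Wexler's decision.
- P1: Wexler compares 5, 3, 6 and picks Deluxe; Vantage would get 9.
- P2: Wexler compares -1, -3, 6 and picks Deluxe; Vantage would get 2.
- P3: Wexler compares -1, -4, 8 and picks Deluxe; Vantage would get -4.
- P4: Wexler compares 7, -3, -2 and picks Basic; Vantage would get 2.
Maximizing over 9, 2, -4, 2, Vantage chooses P1. Subgame-perfect outcome: (P1, Deluxe) with payoffs (9, 6).

9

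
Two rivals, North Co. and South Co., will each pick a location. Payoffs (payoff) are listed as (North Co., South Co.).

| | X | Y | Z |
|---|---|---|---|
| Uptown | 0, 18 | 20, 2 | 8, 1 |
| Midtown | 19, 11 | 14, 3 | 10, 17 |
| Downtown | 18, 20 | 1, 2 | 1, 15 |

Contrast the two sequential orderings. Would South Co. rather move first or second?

second

If North Co. leads: South Co.'s best replies are Uptown→X, Midtown→Z, Downtown→X; North Co.'s induced payoffs 0, 10, 18; outcome (Downtown, X), payoffs (18, 20).
If South Co. leads: North Co.'s best replies are X→Midtown, Y→Uptown, Z→Midtown; South Co.'s induced payoffs 11, 2, 17; outcome (Midtown, Z), payoffs (10, 17).
South Co. gets 17 moving first and 20 moving second, so South Co. prefers to move second.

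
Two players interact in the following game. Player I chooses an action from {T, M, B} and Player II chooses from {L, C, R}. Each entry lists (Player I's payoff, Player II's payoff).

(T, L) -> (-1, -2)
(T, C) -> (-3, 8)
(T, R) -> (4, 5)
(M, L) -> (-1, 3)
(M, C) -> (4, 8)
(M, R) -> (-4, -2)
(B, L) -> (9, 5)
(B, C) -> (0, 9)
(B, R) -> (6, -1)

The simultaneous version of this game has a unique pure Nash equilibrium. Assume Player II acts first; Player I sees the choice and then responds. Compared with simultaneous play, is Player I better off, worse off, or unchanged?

Solve by backward induction (Player II leads).
- L: BR = B, leader payoff 5.
- C: BR = M, leader payoff 8.
- R: BR = B, leader payoff -1.
Among 5, 8, -1, the best is 8 at C. Subgame-perfect outcome: (M, C) with payoffs (4, 8).
Now find the simultaneous Nash equilibrium.
Player I's best replies: L→B; C→M; R→B.
Player II's best replies: T→C; M→C; B→C.
Only (M, C) has each player best-responding; Nash payoffs (4, 8).
Player I earns 4 sequentially versus 4 at the Nash outcome: unchanged.

unchanged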